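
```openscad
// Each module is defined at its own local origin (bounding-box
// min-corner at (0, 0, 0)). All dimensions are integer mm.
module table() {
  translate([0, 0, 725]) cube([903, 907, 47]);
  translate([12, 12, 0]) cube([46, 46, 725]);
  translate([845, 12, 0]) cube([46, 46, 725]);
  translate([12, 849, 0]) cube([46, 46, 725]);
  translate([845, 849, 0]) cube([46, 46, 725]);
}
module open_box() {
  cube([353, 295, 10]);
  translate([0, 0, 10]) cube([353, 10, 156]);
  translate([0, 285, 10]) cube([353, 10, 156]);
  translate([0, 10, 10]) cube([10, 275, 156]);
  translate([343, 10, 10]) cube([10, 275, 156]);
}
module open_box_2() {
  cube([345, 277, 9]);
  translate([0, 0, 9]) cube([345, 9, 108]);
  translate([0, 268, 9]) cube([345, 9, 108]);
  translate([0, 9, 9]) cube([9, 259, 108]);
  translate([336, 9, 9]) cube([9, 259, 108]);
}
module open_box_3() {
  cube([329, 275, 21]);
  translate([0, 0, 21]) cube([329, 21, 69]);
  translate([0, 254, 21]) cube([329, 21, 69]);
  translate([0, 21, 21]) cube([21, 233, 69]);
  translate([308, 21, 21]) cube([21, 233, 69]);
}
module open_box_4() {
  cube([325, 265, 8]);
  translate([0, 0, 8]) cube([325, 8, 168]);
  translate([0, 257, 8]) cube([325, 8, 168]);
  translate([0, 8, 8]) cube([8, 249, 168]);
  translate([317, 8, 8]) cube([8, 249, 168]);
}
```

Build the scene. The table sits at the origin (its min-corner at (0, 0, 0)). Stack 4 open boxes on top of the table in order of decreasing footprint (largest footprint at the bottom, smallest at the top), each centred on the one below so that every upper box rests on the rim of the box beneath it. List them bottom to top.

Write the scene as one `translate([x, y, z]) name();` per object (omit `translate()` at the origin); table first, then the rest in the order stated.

table();
translate([275, 306, 772]) open_box();
translate([279, 315, 938]) open_box_2();
translate([287, 316, 1055]) open_box_3();
translate([289, 321, 1145]) open_box_4();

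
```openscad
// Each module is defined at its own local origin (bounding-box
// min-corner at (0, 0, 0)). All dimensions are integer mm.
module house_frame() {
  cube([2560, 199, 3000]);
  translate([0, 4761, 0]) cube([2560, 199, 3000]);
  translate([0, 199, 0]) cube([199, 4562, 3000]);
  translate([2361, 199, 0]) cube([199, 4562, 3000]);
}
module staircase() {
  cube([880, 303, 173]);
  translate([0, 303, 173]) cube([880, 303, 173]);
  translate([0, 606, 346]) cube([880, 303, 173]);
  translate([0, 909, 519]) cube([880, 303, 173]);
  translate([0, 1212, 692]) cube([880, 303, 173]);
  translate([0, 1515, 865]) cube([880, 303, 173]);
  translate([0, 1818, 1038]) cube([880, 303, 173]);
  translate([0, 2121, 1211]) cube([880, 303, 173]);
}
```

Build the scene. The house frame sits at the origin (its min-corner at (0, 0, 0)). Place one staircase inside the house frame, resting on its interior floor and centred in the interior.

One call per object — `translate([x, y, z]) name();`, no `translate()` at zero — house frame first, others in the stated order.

house_frame();
translate([840, 1268, 0]) staircase();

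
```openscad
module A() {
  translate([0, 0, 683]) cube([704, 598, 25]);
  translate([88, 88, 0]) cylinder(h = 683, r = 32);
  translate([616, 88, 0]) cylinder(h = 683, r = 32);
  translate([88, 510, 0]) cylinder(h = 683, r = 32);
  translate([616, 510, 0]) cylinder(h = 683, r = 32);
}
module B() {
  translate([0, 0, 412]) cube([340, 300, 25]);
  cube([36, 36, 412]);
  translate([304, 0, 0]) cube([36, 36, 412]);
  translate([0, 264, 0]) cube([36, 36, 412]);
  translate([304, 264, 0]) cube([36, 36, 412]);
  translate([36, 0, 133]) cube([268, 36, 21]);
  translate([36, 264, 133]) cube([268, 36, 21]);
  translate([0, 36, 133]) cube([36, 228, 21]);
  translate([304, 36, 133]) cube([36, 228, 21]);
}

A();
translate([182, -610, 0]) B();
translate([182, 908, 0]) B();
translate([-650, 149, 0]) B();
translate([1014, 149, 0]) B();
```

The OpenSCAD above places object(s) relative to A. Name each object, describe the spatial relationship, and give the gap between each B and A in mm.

Each stool's nearest face is 310 mm from the table's bounding box.

A is a table. B is a stool. Four stools sit around the table at the −y, +y, −x, +x sides. The gap between each stool and the table is 310 mm.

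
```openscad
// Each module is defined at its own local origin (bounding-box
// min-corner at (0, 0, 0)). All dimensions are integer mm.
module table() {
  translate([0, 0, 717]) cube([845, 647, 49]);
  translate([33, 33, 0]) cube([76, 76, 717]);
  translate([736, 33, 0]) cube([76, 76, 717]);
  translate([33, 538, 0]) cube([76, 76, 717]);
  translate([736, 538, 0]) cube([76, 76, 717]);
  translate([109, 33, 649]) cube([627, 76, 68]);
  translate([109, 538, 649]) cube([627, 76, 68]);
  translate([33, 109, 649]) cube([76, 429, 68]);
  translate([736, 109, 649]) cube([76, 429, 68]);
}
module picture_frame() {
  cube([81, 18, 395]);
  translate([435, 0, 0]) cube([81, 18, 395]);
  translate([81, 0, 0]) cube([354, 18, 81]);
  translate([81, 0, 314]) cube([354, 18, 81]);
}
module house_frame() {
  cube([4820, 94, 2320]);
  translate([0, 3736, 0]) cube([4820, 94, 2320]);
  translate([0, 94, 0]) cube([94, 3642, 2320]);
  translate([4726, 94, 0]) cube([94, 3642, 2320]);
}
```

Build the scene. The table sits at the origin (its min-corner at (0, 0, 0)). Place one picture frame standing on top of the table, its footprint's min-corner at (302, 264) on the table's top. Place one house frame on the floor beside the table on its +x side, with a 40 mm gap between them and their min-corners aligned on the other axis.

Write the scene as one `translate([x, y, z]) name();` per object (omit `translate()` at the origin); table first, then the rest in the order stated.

table();
translate([302, 264, 766]) picture_frame();
translate([885, 0, 0]) house_frame();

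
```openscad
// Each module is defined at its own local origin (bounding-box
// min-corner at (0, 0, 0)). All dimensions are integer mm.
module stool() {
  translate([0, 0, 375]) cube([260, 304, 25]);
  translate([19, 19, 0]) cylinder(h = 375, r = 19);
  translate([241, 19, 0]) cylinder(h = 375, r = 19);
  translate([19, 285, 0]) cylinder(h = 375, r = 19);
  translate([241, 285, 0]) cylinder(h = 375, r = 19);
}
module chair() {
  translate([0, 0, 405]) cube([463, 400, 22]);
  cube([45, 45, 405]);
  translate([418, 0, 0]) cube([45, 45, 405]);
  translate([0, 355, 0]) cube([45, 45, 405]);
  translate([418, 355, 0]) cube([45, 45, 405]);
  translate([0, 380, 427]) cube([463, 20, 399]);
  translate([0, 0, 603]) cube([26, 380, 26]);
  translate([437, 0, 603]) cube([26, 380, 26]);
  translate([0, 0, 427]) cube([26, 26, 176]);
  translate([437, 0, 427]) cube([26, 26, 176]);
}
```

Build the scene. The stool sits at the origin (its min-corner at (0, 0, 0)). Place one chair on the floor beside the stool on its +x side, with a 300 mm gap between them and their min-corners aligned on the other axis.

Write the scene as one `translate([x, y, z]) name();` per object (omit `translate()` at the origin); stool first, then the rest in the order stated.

stool();
translate([560, 0, 0]) chair();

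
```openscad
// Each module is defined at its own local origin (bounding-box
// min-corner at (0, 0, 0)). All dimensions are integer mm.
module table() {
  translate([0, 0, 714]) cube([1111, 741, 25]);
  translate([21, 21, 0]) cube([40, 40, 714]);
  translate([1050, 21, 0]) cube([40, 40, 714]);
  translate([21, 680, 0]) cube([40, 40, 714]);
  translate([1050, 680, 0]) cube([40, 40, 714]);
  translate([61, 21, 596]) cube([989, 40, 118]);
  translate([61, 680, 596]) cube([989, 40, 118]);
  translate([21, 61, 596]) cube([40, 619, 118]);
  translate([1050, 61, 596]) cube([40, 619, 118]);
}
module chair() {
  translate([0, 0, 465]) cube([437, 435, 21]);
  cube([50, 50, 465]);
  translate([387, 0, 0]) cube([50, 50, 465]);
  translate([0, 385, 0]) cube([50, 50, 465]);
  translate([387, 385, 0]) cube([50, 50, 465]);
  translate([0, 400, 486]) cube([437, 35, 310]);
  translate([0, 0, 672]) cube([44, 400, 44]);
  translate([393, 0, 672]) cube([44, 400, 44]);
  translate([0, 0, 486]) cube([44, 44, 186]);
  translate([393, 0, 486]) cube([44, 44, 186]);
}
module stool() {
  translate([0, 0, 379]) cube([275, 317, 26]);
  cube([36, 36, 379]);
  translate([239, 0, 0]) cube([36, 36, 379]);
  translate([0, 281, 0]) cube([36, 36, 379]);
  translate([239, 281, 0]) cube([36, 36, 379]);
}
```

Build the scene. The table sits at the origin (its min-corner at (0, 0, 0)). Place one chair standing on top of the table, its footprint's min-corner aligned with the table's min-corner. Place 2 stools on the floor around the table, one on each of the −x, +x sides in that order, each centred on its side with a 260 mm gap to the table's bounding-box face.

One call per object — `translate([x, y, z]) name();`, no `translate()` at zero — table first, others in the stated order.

table();
translate([0, 0, 739]) chair();
translate([-535, 212, 0]) stool();
translate([1371, 212, 0]) stool();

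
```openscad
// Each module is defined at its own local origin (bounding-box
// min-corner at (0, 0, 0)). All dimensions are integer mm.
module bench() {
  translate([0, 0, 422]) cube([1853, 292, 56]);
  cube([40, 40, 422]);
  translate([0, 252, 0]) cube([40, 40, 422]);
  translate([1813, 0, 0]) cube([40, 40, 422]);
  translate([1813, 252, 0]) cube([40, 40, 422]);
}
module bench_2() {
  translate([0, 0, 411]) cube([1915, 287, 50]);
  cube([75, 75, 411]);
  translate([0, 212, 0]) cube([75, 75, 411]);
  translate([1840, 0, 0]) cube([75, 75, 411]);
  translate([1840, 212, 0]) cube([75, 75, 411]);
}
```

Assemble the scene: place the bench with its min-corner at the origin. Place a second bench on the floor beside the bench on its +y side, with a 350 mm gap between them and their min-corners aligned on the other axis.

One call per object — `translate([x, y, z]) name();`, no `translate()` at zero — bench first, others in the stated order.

bench();
translate([0, 642, 0]) bench_2();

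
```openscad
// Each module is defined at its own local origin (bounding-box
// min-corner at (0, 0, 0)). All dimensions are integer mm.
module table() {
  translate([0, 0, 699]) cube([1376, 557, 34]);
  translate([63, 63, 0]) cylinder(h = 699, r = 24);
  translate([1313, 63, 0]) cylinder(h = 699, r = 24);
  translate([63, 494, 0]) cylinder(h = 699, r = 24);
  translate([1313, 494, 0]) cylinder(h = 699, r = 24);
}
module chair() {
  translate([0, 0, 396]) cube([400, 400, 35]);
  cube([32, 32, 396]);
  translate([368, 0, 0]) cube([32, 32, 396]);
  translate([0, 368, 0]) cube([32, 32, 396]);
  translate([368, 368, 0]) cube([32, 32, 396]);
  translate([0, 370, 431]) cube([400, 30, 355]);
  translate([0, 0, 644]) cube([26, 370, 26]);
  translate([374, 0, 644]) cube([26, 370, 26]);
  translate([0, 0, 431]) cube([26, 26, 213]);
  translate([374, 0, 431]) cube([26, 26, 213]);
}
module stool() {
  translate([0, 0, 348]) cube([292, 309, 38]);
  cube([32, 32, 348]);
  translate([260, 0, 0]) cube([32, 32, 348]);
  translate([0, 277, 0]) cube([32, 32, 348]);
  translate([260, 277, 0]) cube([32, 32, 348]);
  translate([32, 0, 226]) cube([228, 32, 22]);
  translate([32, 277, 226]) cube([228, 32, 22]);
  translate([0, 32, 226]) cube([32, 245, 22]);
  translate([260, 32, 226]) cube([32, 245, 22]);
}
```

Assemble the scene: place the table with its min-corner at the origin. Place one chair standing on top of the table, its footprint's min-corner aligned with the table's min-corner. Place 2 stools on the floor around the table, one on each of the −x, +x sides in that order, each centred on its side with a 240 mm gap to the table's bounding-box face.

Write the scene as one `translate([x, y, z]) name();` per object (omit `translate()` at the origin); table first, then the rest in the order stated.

table();
translate([0, 0, 733]) chair();
translate([-532, 124, 0]) stool();
translate([1616, 124, 0]) stool();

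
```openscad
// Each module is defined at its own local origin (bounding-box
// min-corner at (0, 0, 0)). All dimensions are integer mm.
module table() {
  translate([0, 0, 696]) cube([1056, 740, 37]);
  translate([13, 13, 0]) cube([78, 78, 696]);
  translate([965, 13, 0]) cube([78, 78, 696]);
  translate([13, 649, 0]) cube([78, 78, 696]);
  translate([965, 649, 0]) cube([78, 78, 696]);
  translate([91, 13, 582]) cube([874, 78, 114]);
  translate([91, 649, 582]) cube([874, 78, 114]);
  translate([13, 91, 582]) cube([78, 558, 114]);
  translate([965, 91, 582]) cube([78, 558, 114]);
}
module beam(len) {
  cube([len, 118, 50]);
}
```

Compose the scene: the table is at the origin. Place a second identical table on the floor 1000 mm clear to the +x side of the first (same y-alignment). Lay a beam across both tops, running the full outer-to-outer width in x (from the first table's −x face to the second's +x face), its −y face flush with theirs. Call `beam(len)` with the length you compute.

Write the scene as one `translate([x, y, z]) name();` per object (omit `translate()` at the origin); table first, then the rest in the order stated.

table();
translate([2056, 0, 0]) table();
translate([0, 0, 733]) beam(3112);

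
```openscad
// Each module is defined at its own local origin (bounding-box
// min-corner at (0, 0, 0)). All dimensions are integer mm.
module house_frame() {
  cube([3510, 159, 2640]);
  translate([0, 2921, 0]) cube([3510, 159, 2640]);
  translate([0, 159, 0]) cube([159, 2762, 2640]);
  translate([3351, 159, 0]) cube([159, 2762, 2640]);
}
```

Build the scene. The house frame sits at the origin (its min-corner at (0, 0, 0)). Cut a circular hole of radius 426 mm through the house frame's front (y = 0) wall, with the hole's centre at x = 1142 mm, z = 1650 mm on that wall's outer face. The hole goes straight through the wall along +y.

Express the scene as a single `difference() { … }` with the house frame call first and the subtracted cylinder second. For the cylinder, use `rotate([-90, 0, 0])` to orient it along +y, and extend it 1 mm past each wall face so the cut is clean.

difference() {
  house_frame();
  translate([1142, -1, 1650]) rotate([-90, 0, 0]) cylinder(h = 161, r = 426);
}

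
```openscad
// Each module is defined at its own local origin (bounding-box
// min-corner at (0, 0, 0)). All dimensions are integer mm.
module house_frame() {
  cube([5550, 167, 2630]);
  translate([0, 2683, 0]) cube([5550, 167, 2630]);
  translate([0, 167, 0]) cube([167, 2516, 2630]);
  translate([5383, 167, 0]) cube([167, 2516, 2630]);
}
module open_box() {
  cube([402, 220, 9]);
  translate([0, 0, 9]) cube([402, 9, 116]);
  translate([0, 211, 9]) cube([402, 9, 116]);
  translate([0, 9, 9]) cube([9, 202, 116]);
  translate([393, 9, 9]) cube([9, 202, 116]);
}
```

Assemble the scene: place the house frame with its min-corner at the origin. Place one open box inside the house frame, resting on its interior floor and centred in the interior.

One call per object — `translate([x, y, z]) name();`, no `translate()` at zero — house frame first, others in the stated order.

house_frame();
translate([2574, 1315, 0]) open_box();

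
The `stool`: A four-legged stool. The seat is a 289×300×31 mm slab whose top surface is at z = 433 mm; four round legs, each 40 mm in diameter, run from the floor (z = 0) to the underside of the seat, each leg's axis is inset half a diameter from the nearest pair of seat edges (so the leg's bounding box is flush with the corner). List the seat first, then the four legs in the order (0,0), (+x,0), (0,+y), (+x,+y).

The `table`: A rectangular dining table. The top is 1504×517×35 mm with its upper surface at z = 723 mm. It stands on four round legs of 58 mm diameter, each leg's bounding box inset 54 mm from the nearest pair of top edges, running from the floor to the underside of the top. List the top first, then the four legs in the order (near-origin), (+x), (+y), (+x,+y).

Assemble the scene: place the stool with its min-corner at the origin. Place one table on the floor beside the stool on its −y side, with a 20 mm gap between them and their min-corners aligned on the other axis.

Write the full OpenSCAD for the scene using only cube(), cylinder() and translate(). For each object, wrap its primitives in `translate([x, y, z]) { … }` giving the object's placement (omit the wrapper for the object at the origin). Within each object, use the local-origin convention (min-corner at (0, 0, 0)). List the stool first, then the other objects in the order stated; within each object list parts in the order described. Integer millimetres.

translate([0, 0, 402]) cube([289, 300, 31]);
translate([20, 20, 0]) cylinder(h = 402, r = 20);
translate([269, 20, 0]) cylinder(h = 402, r = 20);
translate([20, 280, 0]) cylinder(h = 402, r = 20);
translate([269, 280, 0]) cylinder(h = 402, r = 20);
translate([0, -537, 0]) {
  translate([0, 0, 688]) cube([1504, 517, 35]);
  translate([83, 83, 0]) cylinder(h = 688, r = 29);
  translate([1421, 83, 0]) cylinder(h = 688, r = 29);
  translate([83, 434, 0]) cylinder(h = 688, r = 29);
  translate([1421, 434, 0]) cylinder(h = 688, r = 29);
}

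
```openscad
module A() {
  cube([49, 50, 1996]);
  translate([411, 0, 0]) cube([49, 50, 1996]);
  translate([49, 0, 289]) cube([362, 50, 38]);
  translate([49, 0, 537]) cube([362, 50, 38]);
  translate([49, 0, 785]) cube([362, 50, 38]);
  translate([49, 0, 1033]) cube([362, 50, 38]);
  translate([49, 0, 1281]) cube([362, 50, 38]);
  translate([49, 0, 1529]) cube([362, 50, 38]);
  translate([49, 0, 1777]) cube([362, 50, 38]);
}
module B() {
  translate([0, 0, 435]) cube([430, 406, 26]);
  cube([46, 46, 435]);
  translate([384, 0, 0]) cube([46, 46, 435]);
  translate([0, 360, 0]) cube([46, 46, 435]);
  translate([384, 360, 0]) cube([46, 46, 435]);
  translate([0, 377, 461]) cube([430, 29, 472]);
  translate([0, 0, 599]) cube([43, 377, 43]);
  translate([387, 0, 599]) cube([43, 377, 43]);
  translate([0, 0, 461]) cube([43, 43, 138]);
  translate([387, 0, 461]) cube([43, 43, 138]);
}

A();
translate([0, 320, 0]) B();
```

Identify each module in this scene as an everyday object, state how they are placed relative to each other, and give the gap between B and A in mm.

A is a ladder. B is a chair. The chair is on the floor beside the ladder on its +y side. The gap between the chair and the ladder is 270 mm.

The chair's nearest face is 270 mm from the ladder's +y face.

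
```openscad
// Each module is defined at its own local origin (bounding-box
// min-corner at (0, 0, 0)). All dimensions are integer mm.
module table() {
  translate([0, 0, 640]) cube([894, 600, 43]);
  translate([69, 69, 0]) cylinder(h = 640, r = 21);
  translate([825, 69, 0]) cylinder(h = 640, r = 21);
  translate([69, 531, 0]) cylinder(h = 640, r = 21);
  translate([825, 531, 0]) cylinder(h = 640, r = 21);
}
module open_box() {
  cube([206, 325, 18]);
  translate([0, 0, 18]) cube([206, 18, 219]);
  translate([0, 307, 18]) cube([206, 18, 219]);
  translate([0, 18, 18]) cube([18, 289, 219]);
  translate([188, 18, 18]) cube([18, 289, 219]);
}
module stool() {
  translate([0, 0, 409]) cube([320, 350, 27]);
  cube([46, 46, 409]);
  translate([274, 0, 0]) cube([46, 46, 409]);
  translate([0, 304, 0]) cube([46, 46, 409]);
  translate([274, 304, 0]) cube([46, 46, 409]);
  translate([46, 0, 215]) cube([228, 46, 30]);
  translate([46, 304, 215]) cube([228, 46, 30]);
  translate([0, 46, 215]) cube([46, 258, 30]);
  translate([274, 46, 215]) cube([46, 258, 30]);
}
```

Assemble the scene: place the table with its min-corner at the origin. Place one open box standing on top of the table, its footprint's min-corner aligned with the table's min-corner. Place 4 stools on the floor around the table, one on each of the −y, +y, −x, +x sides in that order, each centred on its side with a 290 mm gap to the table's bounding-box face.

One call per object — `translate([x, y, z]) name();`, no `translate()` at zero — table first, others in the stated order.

table();
translate([0, 0, 683]) open_box();
translate([287, -640, 0]) stool();
translate([287, 890, 0]) stool();
translate([-610, 125, 0]) stool();
translate([1184, 125, 0]) stool();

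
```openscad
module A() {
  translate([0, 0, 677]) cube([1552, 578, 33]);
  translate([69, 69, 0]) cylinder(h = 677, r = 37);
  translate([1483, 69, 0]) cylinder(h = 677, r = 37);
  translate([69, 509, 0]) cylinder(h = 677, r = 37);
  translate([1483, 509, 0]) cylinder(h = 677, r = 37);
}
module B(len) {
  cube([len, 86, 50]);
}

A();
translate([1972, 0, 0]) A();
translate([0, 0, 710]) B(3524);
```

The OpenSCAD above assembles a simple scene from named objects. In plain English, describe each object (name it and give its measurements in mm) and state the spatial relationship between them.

A is a table: top 1552 mm (x) × 578 mm (y), 33 mm thick, upper face at z = 710 mm, on four round legs of 74 mm diameter, each leg's bounding box inset 32 mm from the nearest pair of top edges, running from z = 0 to the bottom of the top.

B is a rectangular beam 3524 mm long (x), 86 mm deep (y), 50 mm thick (z).

The beam spans the tops of two tables placed 420 mm apart, resting at z = 710 mm.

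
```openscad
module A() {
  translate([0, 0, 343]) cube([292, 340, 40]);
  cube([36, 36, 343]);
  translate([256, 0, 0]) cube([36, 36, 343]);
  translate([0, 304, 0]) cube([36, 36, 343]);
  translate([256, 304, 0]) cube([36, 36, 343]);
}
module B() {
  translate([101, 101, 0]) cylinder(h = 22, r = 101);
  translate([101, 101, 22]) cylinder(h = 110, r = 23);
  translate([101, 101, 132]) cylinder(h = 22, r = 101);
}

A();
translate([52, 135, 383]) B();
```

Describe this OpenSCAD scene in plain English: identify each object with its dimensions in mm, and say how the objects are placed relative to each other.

A is a four-legged stool. The seat is a 292×340×40 mm slab whose top surface is at z = 383 mm; four square legs, each 36×36 mm in cross-section, run from the floor (z = 0) to the underside of the seat, each flush with a corner of the seat.

B is a spool: two coaxial disc flanges of radius 101 mm and thickness 22 mm, joined by a core cylinder of radius 23 mm and height 110 mm. The lower flange rests on z = 0 and the three cylinders share a vertical axis.

The spool is on top of the stool.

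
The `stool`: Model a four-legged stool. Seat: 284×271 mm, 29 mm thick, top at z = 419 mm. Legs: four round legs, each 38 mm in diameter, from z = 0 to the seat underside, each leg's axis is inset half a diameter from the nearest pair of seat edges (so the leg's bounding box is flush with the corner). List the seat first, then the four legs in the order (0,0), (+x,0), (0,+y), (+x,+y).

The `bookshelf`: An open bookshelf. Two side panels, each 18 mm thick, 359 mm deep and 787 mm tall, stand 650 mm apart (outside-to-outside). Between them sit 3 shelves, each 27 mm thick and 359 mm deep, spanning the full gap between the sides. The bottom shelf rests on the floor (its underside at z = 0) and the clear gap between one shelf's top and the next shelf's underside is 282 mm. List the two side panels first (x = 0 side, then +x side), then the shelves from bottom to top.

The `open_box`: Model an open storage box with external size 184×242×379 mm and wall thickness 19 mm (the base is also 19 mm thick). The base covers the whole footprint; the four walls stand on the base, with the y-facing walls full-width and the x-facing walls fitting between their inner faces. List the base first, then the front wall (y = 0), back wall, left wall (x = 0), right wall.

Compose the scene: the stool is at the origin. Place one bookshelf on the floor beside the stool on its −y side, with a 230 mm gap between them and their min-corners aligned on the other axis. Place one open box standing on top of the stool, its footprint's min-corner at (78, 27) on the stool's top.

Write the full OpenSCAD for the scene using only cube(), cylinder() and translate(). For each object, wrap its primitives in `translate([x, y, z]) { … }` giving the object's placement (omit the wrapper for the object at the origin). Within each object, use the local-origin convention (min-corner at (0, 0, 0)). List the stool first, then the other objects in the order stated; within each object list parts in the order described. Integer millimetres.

translate([0, 0, 390]) cube([284, 271, 29]);
translate([19, 19, 0]) cylinder(h = 390, r = 19);
translate([265, 19, 0]) cylinder(h = 390, r = 19);
translate([19, 252, 0]) cylinder(h = 390, r = 19);
translate([265, 252, 0]) cylinder(h = 390, r = 19);
translate([0, -589, 0]) {
  cube([18, 359, 787]);
  translate([632, 0, 0]) cube([18, 359, 787]);
  translate([18, 0, 0]) cube([614, 359, 27]);
  translate([18, 0, 309]) cube([614, 359, 27]);
  translate([18, 0, 618]) cube([614, 359, 27]);
}
translate([78, 27, 419]) {
  cube([184, 242, 19]);
  translate([0, 0, 19]) cube([184, 19, 360]);
  translate([0, 223, 19]) cube([184, 19, 360]);
  translate([0, 19, 19]) cube([19, 204, 360]);
  translate([165, 19, 19]) cube([19, 204, 360]);
}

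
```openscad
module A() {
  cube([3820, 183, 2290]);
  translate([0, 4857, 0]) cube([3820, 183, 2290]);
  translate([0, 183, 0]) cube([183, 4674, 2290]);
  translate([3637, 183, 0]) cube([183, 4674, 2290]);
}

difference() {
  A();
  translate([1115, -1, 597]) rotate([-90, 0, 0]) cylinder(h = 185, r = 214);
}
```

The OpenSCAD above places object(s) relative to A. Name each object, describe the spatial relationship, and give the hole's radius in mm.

The subtracted cylinder has r = 214 mm.

A is a house frame. The house frame has a circular hole through its front wall. The hole's radius is 214 mm.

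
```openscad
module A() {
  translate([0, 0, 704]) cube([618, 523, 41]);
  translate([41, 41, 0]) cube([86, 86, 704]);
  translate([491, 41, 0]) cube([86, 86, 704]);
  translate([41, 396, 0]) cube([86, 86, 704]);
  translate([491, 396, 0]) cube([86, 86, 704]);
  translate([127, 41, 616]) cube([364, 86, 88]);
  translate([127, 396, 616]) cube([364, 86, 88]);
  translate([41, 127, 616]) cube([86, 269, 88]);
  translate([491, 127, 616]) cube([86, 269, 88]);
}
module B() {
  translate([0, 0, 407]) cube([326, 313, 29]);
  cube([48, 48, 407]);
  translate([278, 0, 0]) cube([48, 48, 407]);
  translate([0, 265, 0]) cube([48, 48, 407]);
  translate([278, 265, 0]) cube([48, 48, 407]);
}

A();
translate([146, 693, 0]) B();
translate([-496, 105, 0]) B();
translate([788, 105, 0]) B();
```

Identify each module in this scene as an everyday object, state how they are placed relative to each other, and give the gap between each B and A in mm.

Each stool's nearest face is 170 mm from the table's bounding box.

A is a table. B is a stool. Three stools sit around the table at the +y, −x, +x sides. The gap between each stool and the table is 170 mm.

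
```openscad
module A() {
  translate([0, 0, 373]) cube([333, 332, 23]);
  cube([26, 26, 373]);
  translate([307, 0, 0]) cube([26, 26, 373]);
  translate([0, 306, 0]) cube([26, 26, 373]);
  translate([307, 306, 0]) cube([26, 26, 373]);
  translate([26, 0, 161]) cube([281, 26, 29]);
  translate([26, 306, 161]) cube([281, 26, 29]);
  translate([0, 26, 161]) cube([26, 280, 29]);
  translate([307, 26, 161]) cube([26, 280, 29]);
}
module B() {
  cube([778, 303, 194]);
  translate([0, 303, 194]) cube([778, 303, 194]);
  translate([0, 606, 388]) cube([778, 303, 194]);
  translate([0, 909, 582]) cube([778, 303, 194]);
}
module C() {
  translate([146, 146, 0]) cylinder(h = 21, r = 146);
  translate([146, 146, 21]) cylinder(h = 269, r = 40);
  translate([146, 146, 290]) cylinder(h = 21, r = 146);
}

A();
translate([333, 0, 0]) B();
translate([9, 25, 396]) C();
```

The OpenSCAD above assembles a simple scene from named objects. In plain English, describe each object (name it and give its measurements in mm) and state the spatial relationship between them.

A is a four-legged stool. The seat is 333×332 mm, 23 mm thick, top at z = 396 mm. It stands on four square legs, each 26×26 mm in cross-section, from z = 0 to the seat underside, each flush with a corner of the seat. Four stretchers, 26 mm wide and 29 mm tall, connect adjacent legs with their undersides at z = 161 mm, each running between the inner faces of the legs it joins and aligned with the legs' outer faces on the other axis.

B is a run of 4 identical solid stair steps. Each tread is 778×303 mm and each step block is 194 mm high. Step 1 rests on the floor; step k is offset from step 1 by (k−1)×303 mm in y and (k−1)×194 mm in z.

C is a spool: two coaxial disc flanges of radius 146 mm and thickness 21 mm, joined by a core cylinder of radius 40 mm and height 269 mm. The lower flange rests on z = 0 and the three cylinders share a vertical axis.

The staircase is against the stool's +x side, with their −y faces flush. The spool is on top of the stool.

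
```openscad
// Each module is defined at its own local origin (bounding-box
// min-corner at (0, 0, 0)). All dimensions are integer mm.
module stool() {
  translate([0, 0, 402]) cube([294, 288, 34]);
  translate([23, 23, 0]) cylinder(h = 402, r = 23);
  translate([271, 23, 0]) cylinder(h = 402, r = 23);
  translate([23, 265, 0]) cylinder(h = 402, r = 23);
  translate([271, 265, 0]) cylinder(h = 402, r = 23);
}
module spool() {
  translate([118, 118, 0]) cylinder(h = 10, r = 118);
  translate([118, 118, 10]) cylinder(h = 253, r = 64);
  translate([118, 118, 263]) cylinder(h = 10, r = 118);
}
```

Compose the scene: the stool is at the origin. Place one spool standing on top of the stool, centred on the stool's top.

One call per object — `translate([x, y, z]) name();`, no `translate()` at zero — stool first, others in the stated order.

stool();
translate([29, 26, 436]) spool();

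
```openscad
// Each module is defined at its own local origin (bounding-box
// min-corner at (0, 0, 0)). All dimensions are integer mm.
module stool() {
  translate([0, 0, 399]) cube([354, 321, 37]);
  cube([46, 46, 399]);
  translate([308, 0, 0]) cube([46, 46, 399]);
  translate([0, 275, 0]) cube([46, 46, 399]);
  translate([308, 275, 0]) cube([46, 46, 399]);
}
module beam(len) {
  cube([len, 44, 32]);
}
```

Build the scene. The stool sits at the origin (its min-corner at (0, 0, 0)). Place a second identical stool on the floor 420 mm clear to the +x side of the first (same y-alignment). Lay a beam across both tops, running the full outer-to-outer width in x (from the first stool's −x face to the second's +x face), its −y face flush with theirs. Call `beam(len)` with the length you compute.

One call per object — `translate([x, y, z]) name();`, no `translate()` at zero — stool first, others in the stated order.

stool();
translate([774, 0, 0]) stool();
translate([0, 0, 436]) beam(1128);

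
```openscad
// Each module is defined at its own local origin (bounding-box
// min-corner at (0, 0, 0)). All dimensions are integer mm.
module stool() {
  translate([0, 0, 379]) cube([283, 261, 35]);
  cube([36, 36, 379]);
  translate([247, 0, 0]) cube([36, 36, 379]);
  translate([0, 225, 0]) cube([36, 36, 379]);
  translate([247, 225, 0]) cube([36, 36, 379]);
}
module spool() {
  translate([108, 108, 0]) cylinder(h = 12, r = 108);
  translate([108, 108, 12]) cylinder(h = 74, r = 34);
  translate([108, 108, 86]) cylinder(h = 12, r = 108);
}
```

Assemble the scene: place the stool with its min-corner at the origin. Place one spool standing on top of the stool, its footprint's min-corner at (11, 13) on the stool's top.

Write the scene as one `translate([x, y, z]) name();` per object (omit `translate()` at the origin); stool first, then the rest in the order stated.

stool();
translate([11, 13, 414]) spool();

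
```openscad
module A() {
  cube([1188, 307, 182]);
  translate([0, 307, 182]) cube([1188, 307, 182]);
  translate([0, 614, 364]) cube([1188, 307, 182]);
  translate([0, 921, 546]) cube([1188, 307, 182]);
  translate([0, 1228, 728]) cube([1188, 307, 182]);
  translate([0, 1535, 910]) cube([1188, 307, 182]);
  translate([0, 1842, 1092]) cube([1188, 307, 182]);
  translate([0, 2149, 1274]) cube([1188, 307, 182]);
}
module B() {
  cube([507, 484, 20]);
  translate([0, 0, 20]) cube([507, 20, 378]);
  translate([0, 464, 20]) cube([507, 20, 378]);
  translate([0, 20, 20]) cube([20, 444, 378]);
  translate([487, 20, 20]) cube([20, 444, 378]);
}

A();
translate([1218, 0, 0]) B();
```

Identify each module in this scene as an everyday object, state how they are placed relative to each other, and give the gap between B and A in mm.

The open box's nearest face is 30 mm from the staircase's +x face.

A is a staircase. B is an open box. The open box is on the floor beside the staircase on its +x side. The gap between the open box and the staircase is 30 mm.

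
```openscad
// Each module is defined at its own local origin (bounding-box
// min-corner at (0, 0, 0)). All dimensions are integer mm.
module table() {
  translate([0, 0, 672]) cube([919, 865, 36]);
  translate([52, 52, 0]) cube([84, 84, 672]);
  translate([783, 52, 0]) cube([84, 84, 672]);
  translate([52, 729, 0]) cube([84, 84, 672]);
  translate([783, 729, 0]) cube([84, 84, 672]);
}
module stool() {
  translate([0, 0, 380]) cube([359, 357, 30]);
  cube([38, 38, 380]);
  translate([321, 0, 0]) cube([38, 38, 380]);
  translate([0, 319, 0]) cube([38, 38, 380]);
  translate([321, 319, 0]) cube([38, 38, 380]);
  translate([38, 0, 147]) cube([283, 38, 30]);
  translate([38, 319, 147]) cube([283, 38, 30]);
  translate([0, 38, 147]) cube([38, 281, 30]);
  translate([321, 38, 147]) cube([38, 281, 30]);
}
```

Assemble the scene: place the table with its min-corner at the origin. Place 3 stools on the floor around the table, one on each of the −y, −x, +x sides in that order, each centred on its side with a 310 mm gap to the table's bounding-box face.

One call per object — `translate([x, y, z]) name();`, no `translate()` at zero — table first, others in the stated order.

table();
translate([280, -667, 0]) stool();
translate([-669, 254, 0]) stool();
translate([1229, 254, 0]) stool();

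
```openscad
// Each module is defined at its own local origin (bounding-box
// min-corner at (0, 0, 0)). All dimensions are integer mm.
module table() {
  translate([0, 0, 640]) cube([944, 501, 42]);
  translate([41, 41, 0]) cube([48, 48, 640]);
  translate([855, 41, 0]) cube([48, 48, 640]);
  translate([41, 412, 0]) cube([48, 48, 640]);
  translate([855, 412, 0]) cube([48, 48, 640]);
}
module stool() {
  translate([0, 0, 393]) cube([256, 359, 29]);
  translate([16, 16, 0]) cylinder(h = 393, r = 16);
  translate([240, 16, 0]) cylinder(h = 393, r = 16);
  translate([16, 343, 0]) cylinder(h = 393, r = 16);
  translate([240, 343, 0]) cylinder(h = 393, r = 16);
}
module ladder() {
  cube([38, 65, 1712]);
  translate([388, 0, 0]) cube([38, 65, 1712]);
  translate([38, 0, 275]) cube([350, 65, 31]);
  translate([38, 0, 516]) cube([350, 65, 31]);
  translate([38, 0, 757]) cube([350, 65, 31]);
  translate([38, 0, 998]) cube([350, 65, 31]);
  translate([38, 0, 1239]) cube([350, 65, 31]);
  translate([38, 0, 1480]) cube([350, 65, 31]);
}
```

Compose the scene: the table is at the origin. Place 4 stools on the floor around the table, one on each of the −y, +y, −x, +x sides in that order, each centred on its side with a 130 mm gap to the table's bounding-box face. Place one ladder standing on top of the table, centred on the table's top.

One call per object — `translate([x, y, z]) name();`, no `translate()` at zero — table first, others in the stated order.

table();
translate([344, -489, 0]) stool();
translate([344, 631, 0]) stool();
translate([-386, 71, 0]) stool();
translate([1074, 71, 0]) stool();
translate([259, 218, 682]) ladder();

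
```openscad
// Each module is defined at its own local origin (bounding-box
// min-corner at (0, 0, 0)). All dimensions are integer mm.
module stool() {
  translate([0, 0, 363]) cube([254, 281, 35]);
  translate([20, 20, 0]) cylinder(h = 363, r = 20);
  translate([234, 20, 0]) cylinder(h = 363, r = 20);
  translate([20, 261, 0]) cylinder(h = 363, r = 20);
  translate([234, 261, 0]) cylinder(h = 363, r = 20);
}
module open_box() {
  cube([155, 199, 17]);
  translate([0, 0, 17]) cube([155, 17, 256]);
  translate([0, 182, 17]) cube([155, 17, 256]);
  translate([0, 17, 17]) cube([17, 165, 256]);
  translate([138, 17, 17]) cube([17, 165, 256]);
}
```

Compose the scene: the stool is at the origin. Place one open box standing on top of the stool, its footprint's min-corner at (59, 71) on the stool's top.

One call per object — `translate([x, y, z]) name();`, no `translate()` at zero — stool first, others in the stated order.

stool();
translate([59, 71, 398]) open_box();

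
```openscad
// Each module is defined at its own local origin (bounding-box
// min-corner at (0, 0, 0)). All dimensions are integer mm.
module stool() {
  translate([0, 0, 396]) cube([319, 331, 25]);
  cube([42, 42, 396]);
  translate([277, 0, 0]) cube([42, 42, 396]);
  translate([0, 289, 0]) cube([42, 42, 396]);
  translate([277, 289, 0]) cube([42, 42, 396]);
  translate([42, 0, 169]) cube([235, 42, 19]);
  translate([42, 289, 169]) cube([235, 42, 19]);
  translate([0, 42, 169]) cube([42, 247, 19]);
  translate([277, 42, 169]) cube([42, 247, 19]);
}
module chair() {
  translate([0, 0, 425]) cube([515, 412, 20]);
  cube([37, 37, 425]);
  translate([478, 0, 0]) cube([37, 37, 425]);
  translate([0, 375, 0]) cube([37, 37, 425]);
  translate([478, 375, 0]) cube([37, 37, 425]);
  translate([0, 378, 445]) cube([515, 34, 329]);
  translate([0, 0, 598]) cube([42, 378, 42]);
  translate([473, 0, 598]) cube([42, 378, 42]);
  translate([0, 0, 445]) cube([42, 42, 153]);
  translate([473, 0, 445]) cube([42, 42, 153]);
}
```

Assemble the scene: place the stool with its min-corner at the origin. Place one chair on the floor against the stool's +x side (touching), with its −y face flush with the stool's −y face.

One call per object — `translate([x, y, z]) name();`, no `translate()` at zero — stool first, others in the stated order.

stool();
translate([319, 0, 0]) chair();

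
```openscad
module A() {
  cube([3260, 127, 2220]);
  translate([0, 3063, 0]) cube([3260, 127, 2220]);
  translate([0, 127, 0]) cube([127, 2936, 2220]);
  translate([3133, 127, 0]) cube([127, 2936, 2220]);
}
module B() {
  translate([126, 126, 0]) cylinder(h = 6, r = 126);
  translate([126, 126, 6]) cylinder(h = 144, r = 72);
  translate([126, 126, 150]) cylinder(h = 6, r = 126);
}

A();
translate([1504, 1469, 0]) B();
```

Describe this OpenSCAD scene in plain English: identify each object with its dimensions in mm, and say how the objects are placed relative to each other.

A is the wall frame of a small rectangular building: four walls, each 2220 mm tall and 127 mm thick, enclosing a footprint 3260 mm (x) by 3190 mm (y) outside-to-outside, with no floor or roof. The front and back walls (the −y and +y sides) span the full width; the two side walls fit between them.

B is a spool: two coaxial disc flanges of radius 126 mm and thickness 6 mm, joined by a core cylinder of radius 72 mm and height 144 mm. The lower flange rests on z = 0 and the three cylinders share a vertical axis.

The spool sits inside the house frame, centred.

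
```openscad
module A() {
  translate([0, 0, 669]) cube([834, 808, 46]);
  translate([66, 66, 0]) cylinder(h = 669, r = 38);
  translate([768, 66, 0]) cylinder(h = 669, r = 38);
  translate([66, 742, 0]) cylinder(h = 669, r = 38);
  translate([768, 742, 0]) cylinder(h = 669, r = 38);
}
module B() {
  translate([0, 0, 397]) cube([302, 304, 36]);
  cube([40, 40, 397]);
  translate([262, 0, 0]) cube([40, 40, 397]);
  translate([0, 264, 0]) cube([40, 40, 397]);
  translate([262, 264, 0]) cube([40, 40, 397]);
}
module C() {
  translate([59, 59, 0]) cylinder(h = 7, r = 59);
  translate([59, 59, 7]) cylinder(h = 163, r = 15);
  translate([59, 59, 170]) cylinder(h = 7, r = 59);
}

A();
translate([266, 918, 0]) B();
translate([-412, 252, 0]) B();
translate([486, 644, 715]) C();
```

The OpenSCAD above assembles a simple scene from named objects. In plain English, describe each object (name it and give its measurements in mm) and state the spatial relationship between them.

A is a table: top 834 mm (x) × 808 mm (y), 46 mm thick, upper face at z = 715 mm, on four round legs of 76 mm diameter, each leg's bounding box inset 28 mm from the nearest pair of top edges, running from z = 0 to the bottom of the top.

B is a simple wooden stool: a rectangular seat 302 mm (x) by 304 mm (y), 36 mm thick, top face at z = 433 mm, on four square legs, each 40×40 mm in cross-section. The legs rest on z = 0, each flush with a corner of the seat.

C is a spool: two coaxial disc flanges of radius 59 mm and thickness 7 mm, joined by a core cylinder of radius 15 mm and height 163 mm. The lower flange rests on z = 0 and the three cylinders share a vertical axis.

Two stools sit around the table at the +y, −x sides. The spool is on top of the table.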